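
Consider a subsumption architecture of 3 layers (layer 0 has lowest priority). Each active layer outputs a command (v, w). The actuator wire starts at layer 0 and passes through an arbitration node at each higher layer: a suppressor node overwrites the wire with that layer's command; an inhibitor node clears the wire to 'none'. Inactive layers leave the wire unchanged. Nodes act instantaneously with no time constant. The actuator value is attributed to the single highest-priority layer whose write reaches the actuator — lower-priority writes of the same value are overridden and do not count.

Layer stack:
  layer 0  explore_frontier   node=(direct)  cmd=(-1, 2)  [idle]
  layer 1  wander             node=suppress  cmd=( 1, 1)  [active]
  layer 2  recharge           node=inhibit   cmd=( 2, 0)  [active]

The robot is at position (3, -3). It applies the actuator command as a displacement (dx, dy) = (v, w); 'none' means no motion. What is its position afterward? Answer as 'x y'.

[0] explore_frontier off; wire := none
[1] wander on (suppress); wire := (1, 1)
[2] recharge on (inhibit); wire := none
output none
position: (3, -3) + none = (3, -3)

3 -3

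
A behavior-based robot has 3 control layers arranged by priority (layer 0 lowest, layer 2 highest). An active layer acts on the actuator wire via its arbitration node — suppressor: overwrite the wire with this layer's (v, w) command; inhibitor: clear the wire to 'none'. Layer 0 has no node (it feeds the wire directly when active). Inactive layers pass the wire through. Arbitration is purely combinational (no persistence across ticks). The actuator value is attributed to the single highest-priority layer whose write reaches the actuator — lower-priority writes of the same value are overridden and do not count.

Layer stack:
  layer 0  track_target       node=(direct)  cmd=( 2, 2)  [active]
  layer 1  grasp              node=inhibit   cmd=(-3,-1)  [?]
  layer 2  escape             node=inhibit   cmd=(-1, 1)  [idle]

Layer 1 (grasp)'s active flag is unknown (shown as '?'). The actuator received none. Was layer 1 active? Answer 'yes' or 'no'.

yes

If layer 1 is active=yes:
  actuator would be none
If layer 1 is active=no:
  actuator would be (2, 2)
Observed none, so layer 1 was active.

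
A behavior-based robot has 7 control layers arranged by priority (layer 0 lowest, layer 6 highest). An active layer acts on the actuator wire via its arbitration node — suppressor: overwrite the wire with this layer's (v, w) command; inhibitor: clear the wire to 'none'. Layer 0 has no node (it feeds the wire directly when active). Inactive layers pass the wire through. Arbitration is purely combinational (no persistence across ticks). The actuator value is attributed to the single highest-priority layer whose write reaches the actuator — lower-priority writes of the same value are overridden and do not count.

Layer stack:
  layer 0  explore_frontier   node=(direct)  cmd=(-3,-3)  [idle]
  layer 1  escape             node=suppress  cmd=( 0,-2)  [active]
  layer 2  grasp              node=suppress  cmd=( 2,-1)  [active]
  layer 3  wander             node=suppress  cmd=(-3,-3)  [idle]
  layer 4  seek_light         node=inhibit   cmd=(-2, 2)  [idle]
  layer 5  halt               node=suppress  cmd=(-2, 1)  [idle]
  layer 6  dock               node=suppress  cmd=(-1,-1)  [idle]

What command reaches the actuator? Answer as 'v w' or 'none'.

layer 0 (explore_frontier) idle — none
layer 1 (escape) active — suppresses: (0, -2)
layer 2 (grasp) active — suppresses: (2, -1)
layer 3 (wander) idle — unchanged: (2, -1)
layer 4 (seek_light) idle — unchanged: (2, -1)
layer 5 (halt) idle — unchanged: (2, -1)
layer 6 (dock) idle — unchanged: (2, -1)
→ actuator (2, -1)

2 -1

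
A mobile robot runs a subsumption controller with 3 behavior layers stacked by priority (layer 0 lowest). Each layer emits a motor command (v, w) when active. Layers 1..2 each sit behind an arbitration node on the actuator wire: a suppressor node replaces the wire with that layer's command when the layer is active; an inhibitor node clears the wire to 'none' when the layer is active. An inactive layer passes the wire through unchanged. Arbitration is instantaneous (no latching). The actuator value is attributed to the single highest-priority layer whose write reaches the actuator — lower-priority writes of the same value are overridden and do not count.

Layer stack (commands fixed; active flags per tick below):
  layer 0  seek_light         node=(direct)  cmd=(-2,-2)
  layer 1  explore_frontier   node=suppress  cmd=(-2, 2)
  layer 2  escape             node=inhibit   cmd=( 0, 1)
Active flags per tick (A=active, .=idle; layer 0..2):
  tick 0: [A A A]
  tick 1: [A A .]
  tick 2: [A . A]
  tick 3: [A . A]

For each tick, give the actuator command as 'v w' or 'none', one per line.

none
-2 2
none
none

tick 0:
  layer 0 (seek_light) active — direct: (-2, -2)
  layer 1 (explore_frontier) active — suppresses: (-2, 2)
  layer 2 (escape) active — inhibits: none
  → actuator none
tick 1:
  layer 0 (seek_light) active — direct: (-2, -2)
  layer 1 (explore_frontier) active — suppresses: (-2, 2)
  layer 2 (escape) idle — unchanged: (-2, 2)
  → actuator (-2, 2)
tick 2:
  layer 0 (seek_light) active — direct: (-2, -2)
  layer 1 (explore_frontier) idle — unchanged: (-2, -2)
  layer 2 (escape) active — inhibits: none
  → actuator none
tick 3:
  layer 0 (seek_light) active — direct: (-2, -2)
  layer 1 (explore_frontier) idle — unchanged: (-2, -2)
  layer 2 (escape) active — inhibits: none
  → actuator none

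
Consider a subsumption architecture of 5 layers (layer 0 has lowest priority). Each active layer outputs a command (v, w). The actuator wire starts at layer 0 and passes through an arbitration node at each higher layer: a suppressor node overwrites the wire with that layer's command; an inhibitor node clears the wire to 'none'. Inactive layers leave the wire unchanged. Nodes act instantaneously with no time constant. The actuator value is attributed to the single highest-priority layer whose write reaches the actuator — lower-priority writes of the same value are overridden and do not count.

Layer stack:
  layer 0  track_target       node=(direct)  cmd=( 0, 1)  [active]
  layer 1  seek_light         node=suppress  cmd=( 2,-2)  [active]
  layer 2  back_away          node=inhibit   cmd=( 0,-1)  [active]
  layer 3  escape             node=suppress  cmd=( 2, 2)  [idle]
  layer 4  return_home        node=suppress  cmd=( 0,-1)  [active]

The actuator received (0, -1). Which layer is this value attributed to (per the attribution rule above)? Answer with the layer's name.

L0 track_target: active, feeds wire = (0, 1)
L1 seek_light: active, suppressor → wire = (2, -2)
L2 back_away: active, inhibitor → wire = none
L3 escape: idle → wire stays none
L4 return_home: active, suppressor → wire = (0, -1)
actuator = (0, -1)
last writer: layer 4 = return_home

return_home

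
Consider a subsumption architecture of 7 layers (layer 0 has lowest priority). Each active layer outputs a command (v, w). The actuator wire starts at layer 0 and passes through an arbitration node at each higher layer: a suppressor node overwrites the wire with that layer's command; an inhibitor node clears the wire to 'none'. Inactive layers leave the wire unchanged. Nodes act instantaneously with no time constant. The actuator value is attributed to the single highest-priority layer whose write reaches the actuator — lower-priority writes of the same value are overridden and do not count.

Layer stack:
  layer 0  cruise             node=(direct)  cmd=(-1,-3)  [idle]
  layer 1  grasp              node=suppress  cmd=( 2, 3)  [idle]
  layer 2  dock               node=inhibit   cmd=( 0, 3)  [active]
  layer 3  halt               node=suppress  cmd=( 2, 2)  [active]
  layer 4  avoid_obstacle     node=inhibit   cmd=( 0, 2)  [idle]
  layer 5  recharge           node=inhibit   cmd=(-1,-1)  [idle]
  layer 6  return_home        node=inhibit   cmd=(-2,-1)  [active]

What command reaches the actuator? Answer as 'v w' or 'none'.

L0 cruise: idle → wire = none
L1 grasp: idle → wire stays none
L2 dock: active, inhibitor → wire = none
L3 halt: active, suppressor → wire = (2, 2)
L4 avoid_obstacle: idle → wire stays (2, 2)
L5 recharge: idle → wire stays (2, 2)
L6 return_home: active, inhibitor → wire = none
actuator = none

none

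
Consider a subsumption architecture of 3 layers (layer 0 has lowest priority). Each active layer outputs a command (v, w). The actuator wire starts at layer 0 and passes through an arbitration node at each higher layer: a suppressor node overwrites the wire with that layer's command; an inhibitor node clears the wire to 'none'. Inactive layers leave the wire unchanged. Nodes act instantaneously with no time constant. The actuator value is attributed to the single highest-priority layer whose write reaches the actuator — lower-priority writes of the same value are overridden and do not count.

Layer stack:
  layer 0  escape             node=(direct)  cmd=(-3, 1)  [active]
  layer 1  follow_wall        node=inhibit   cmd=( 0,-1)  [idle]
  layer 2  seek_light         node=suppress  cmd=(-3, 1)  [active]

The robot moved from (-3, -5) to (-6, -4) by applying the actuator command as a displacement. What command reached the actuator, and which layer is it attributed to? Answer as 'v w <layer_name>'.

-3 1 seek_light

displacement = (-6, -4) − (-3, -5) = (-3, 1)
L0 escape: active, feeds wire = (-3, 1)
L1 follow_wall: idle → wire stays (-3, 1)
L2 seek_light: active, suppressor → wire = (-3, 1)
actuator = (-3, 1) — from layer 2 (seek_light)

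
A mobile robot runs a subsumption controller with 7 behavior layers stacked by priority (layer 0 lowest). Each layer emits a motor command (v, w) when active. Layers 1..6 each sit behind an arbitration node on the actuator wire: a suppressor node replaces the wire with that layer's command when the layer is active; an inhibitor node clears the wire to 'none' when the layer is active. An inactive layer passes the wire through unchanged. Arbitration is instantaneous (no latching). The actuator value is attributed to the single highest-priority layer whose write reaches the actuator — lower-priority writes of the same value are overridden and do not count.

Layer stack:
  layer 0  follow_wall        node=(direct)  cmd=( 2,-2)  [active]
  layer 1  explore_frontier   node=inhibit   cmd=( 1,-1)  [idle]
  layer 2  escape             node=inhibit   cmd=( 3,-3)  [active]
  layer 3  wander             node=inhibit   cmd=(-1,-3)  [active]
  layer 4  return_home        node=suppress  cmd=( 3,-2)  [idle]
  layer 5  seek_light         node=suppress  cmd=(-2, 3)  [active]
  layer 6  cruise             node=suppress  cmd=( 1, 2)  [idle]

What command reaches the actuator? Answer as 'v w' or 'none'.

[0] follow_wall on; wire := (2, -2)
[1] explore_frontier off; pass (2, -2)
[2] escape on (inhibit); wire := none
[3] wander on (inhibit); wire := none
[4] return_home off; pass none
[5] seek_light on (suppress); wire := (-2, 3)
[6] cruise off; pass (-2, 3)
output (-2, 3)

-2 3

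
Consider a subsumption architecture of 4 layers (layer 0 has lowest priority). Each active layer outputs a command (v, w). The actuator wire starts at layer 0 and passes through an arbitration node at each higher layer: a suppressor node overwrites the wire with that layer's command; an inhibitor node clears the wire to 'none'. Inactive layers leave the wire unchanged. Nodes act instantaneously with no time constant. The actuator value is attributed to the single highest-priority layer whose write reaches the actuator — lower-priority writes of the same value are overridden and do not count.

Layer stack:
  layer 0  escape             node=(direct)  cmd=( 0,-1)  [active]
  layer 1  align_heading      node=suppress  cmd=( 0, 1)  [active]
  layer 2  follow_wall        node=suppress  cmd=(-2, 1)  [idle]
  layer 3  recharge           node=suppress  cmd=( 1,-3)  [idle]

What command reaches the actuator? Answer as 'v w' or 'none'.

layer 0 (escape) active — direct: (0, -1)
layer 1 (align_heading) active — suppresses: (0, 1)
layer 2 (follow_wall) idle — unchanged: (0, 1)
layer 3 (recharge) idle — unchanged: (0, 1)
→ actuator (0, 1)

0 1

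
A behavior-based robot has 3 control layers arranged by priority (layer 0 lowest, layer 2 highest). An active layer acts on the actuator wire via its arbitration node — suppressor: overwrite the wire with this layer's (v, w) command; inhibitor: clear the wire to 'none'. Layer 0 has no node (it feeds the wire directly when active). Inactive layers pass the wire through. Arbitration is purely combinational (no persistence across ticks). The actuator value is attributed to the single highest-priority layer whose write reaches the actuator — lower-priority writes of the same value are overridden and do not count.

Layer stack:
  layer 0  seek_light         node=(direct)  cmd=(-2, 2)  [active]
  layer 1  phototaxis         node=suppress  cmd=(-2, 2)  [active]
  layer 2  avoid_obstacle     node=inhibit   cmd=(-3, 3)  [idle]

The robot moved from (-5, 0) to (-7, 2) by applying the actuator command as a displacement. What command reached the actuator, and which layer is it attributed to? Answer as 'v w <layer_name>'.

displacement = (-7, 2) − (-5, 0) = (-2, 2)
L0 seek_light: active, feeds wire = (-2, 2)
L1 phototaxis: active, suppressor → wire = (-2, 2)
L2 avoid_obstacle: idle → wire stays (-2, 2)
actuator = (-2, 2) — from layer 1 (phototaxis)

-2 2 phototaxis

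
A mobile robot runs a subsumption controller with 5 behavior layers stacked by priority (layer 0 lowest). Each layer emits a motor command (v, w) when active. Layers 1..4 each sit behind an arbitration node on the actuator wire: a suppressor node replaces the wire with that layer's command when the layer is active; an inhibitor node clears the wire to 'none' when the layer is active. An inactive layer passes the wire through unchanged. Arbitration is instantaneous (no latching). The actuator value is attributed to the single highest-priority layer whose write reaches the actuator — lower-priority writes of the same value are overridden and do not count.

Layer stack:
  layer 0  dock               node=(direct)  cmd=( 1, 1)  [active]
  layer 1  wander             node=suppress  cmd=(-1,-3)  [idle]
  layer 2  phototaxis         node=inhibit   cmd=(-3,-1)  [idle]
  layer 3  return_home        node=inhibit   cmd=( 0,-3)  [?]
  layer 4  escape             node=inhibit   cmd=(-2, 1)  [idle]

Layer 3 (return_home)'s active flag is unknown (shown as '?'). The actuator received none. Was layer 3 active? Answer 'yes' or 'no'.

yes

If layer 3 is active=yes:
  actuator would be none
If layer 3 is active=no:
  actuator would be (1, 1)
Observed none, so layer 3 was active.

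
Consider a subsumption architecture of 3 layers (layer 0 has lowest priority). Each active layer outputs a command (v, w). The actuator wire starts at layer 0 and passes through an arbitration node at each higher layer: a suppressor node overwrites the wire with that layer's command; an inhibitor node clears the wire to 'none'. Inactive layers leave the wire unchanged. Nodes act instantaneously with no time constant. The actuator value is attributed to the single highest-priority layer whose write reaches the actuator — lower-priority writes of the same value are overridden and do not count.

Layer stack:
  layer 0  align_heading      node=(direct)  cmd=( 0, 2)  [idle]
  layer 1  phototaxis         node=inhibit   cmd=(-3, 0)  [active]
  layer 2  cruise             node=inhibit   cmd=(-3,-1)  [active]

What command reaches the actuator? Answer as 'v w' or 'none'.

none

layer 0 (align_heading) idle — none
layer 1 (phototaxis) active — inhibits: none
layer 2 (cruise) active — inhibits: none
→ actuator none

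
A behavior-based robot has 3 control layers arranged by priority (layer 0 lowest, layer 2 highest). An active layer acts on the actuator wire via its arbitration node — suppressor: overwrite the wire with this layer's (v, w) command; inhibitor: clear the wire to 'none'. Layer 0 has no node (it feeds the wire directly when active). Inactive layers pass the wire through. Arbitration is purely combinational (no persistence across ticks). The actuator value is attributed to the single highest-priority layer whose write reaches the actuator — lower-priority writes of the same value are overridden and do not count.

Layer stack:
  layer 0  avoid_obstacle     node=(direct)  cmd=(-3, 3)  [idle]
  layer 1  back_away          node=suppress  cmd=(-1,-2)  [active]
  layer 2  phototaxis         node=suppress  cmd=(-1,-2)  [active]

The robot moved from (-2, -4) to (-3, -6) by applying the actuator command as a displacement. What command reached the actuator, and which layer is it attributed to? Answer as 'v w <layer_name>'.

-1 -2 phototaxis

displacement = (-3, -6) − (-2, -4) = (-1, -2)
layer 0 (avoid_obstacle) idle — none
layer 1 (back_away) active — suppresses: (-1, -2)
layer 2 (phototaxis) active — suppresses: (-1, -2)
→ actuator (-1, -2) — from layer 2 (phototaxis)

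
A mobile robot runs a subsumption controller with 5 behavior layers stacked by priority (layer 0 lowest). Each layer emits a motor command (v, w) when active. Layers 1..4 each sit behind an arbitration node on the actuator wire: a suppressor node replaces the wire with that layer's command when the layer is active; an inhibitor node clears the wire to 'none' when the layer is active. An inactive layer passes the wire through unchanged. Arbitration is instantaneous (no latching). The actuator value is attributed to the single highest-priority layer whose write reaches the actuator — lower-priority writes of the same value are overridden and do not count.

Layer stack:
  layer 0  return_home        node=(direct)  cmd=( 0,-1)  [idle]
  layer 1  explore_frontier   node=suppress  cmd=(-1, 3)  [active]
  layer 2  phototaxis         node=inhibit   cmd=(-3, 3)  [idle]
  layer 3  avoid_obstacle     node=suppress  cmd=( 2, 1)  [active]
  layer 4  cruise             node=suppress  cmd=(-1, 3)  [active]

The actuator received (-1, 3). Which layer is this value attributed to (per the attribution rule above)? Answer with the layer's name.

cruise

layer 0 (return_home) idle — none
layer 1 (explore_frontier) active — suppresses: (-1, 3)
layer 2 (phototaxis) idle — unchanged: (-1, 3)
layer 3 (avoid_obstacle) active — suppresses: (2, 1)
layer 4 (cruise) active — suppresses: (-1, 3)
→ actuator (-1, 3)
last writer: layer 4 = cruise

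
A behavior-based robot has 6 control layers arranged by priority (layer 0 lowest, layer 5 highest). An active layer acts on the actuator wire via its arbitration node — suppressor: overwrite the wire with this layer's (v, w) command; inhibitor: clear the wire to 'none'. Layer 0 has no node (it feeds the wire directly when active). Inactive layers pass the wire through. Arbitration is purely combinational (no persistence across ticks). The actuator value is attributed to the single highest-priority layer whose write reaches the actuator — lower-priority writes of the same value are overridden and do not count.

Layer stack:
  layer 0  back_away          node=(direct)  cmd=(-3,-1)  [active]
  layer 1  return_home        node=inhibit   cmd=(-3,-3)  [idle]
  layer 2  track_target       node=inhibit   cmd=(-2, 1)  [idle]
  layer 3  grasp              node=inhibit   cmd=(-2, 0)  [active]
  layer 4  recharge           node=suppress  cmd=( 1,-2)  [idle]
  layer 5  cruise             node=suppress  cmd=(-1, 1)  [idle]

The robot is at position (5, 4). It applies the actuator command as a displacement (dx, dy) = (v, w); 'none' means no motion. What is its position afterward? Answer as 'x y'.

layer 0 (back_away) active — direct: (-3, -1)
layer 1 (return_home) idle — unchanged: (-3, -1)
layer 2 (track_target) idle — unchanged: (-3, -1)
layer 3 (grasp) active — inhibits: none
layer 4 (recharge) idle — unchanged: none
layer 5 (cruise) idle — unchanged: none
→ actuator none
position: (5, 4) + none = (5, 4)

5 4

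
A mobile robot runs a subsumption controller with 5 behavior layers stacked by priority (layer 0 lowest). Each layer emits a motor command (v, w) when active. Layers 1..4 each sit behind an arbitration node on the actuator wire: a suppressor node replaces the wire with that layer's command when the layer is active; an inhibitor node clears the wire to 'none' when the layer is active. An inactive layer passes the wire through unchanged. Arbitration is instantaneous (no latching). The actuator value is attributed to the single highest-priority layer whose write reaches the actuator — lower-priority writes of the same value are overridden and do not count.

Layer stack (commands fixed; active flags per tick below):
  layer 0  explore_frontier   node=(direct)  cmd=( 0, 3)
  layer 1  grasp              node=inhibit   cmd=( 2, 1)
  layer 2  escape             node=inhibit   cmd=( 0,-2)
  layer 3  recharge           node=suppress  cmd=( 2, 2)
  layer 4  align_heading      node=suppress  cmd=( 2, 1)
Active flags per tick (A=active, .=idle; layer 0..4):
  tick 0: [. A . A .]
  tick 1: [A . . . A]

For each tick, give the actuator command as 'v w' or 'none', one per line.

2 2
2 1

tick 0:
  [0] explore_frontier off; wire := none
  [1] grasp on (inhibit); wire := none
  [2] escape off; pass none
  [3] recharge on (suppress); wire := (2, 2)
  [4] align_heading off; pass (2, 2)
  output (2, 2)
tick 1:
  [0] explore_frontier on; wire := (0, 3)
  [1] grasp off; pass (0, 3)
  [2] escape off; pass (0, 3)
  [3] recharge off; pass (0, 3)
  [4] align_heading on (suppress); wire := (2, 1)
  output (2, 1)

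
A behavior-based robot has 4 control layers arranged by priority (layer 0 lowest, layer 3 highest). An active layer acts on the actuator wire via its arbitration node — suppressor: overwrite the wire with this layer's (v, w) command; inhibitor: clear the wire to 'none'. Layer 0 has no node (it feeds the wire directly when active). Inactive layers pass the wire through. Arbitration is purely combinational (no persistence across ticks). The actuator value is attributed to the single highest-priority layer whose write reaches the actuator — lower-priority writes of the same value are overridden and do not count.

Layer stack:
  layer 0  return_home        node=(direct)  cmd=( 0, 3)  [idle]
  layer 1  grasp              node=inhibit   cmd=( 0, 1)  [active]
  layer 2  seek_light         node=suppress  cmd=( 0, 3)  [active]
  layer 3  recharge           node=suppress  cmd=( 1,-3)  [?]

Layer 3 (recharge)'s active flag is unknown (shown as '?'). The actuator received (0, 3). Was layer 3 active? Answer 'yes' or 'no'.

If layer 3 is active=yes:
  actuator would be (1, -3)
If layer 3 is active=no:
  actuator would be (0, 3)
Observed (0, 3), so layer 3 was idle.

no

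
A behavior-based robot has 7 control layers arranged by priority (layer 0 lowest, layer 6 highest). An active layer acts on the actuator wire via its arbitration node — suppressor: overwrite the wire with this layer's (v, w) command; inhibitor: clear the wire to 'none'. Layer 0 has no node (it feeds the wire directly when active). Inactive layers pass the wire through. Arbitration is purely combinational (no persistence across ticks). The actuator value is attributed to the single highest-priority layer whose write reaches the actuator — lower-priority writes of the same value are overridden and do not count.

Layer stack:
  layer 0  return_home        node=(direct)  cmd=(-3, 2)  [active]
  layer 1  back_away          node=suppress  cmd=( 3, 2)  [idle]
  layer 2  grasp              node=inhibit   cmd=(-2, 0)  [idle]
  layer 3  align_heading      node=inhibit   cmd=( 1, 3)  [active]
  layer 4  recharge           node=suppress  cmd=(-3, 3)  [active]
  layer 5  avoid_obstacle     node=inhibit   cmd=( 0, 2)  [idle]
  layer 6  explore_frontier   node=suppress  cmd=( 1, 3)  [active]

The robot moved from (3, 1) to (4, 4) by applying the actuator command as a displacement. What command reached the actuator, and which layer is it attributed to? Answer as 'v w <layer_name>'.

1 3 explore_frontier

displacement = (4, 4) − (3, 1) = (1, 3)
layer 0 (return_home) active — direct: (-3, 2)
layer 1 (back_away) idle — unchanged: (-3, 2)
layer 2 (grasp) idle — unchanged: (-3, 2)
layer 3 (align_heading) active — inhibits: none
layer 4 (recharge) active — suppresses: (-3, 3)
layer 5 (avoid_obstacle) idle — unchanged: (-3, 3)
layer 6 (explore_frontier) active — suppresses: (1, 3)
→ actuator (1, 3) — from layer 6 (explore_frontier)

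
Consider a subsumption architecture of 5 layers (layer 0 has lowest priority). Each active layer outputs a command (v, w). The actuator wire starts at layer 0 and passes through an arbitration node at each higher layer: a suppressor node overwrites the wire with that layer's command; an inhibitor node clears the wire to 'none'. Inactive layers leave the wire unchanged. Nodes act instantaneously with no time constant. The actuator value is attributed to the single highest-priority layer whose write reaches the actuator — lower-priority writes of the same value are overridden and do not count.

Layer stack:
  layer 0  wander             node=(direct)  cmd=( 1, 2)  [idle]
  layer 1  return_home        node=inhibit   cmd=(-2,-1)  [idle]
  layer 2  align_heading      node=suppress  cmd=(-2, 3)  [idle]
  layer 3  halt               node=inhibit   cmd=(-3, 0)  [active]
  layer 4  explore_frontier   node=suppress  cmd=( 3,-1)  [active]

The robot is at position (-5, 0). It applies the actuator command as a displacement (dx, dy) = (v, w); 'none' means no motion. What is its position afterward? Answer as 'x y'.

layer 0 (wander) idle — none
layer 1 (return_home) idle — unchanged: none
layer 2 (align_heading) idle — unchanged: none
layer 3 (halt) active — inhibits: none
layer 4 (explore_frontier) active — suppresses: (3, -1)
→ actuator (3, -1)
position: (-5, 0) + (3, -1) = (-2, -1)

-2 -1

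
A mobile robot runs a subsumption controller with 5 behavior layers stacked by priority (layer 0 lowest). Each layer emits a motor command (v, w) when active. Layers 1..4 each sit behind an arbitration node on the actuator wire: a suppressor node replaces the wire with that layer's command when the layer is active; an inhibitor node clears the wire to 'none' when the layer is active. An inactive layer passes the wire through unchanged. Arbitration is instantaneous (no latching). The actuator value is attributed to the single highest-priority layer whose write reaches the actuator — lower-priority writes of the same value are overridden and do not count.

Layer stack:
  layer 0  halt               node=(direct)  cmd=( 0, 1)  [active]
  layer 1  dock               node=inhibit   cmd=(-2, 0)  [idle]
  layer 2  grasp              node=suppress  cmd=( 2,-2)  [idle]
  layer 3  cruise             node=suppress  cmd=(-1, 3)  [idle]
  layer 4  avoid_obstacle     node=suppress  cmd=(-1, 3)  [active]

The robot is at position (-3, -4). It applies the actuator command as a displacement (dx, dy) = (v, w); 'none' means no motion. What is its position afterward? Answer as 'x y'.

[0] halt on; wire := (0, 1)
[1] dock off; pass (0, 1)
[2] grasp off; pass (0, 1)
[3] cruise off; pass (0, 1)
[4] avoid_obstacle on (suppress); wire := (-1, 3)
output (-1, 3)
position: (-3, -4) + (-1, 3) = (-4, -1)

-4 -1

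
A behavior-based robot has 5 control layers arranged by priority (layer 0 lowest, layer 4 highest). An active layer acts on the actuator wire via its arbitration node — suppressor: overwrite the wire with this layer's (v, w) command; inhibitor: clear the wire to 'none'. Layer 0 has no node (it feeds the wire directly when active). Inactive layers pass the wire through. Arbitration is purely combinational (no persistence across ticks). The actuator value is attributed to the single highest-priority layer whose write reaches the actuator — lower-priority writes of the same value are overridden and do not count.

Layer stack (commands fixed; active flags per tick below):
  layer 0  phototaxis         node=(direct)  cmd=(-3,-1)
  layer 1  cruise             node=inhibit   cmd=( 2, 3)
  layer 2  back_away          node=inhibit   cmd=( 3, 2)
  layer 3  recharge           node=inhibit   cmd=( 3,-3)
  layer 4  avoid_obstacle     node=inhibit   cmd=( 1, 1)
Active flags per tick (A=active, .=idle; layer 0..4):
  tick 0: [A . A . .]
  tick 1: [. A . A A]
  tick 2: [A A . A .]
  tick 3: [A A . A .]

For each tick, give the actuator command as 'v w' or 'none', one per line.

tick 0:
  L0 phototaxis: active, feeds wire = (-3, -1)
  L1 cruise: idle → wire stays (-3, -1)
  L2 back_away: active, inhibitor → wire = none
  L3 recharge: idle → wire stays none
  L4 avoid_obstacle: idle → wire stays none
  actuator = none
tick 1:
  L0 phototaxis: idle → wire = none
  L1 cruise: active, inhibitor → wire = none
  L2 back_away: idle → wire stays none
  L3 recharge: active, inhibitor → wire = none
  L4 avoid_obstacle: active, inhibitor → wire = none
  actuator = none
tick 2:
  L0 phototaxis: active, feeds wire = (-3, -1)
  L1 cruise: active, inhibitor → wire = none
  L2 back_away: idle → wire stays none
  L3 recharge: active, inhibitor → wire = none
  L4 avoid_obstacle: idle → wire stays none
  actuator = none
tick 3:
  L0 phototaxis: active, feeds wire = (-3, -1)
  L1 cruise: active, inhibitor → wire = none
  L2 back_away: idle → wire stays none
  L3 recharge: active, inhibitor → wire = none
  L4 avoid_obstacle: idle → wire stays none
  actuator = none

none
none
none
none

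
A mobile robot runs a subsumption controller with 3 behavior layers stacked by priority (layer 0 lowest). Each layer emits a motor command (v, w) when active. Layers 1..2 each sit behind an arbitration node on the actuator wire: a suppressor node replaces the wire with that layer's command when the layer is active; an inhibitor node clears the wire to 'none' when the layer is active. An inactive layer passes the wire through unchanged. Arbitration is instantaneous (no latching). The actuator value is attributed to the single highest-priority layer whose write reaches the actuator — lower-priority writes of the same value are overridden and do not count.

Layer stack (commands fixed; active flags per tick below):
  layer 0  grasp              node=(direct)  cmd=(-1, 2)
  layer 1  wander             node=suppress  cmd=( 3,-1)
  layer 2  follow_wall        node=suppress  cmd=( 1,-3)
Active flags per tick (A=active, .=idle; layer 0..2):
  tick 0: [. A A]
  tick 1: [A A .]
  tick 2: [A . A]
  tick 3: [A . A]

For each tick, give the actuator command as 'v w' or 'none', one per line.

1 -3
3 -1
1 -3
1 -3

tick 0:
  layer 0 (grasp) idle — none
  layer 1 (wander) active — suppresses: (3, -1)
  layer 2 (follow_wall) active — suppresses: (1, -3)
  → actuator (1, -3)
tick 1:
  layer 0 (grasp) active — direct: (-1, 2)
  layer 1 (wander) active — suppresses: (3, -1)
  layer 2 (follow_wall) idle — unchanged: (3, -1)
  → actuator (3, -1)
tick 2:
  layer 0 (grasp) active — direct: (-1, 2)
  layer 1 (wander) idle — unchanged: (-1, 2)
  layer 2 (follow_wall) active — suppresses: (1, -3)
  → actuator (1, -3)
tick 3:
  layer 0 (grasp) active — direct: (-1, 2)
  layer 1 (wander) idle — unchanged: (-1, 2)
  layer 2 (follow_wall) active — suppresses: (1, -3)
  → actuator (1, -3)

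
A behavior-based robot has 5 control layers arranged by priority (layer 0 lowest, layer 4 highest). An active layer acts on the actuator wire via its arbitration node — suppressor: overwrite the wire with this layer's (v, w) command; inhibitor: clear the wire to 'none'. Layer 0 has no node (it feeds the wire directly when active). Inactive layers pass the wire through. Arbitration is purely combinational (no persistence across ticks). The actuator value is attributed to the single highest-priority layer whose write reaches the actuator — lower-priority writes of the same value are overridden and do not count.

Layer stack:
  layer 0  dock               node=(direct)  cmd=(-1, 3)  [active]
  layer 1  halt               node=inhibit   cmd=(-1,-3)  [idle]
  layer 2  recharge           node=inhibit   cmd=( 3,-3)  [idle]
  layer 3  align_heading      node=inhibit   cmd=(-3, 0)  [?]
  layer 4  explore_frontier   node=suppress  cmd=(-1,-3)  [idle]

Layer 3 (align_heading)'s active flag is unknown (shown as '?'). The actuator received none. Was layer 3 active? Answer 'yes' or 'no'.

If layer 3 is active=yes:
  actuator would be none
If layer 3 is active=no:
  actuator would be (-1, 3)
Observed none, so layer 3 was active.

yes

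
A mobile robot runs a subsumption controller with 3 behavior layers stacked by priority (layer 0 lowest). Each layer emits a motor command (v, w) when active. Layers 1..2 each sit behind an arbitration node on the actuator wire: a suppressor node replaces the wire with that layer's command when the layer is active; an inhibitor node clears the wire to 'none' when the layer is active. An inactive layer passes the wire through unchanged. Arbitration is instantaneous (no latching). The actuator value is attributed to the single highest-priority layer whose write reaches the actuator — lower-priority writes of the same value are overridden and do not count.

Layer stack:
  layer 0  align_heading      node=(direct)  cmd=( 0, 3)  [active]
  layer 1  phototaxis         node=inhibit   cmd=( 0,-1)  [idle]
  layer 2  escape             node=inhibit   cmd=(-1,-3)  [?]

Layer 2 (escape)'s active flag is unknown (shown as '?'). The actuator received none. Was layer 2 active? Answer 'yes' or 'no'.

If layer 2 is active=yes:
  actuator would be none
If layer 2 is active=no:
  actuator would be (0, 3)
Observed none, so layer 2 was active.

yes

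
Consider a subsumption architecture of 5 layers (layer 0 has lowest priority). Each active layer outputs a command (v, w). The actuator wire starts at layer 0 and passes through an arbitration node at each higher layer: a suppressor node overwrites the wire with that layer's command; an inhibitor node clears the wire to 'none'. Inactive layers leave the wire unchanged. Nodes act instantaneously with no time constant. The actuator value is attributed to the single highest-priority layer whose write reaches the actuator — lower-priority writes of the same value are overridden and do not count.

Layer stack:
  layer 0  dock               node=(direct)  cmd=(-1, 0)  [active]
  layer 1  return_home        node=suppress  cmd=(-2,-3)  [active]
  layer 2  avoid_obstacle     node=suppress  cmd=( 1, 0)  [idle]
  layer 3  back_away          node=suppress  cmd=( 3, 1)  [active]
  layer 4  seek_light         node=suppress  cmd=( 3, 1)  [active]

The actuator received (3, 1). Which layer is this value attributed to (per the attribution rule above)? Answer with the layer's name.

L0 dock: active, feeds wire = (-1, 0)
L1 return_home: active, suppressor → wire = (-2, -3)
L2 avoid_obstacle: idle → wire stays (-2, -3)
L3 back_away: active, suppressor → wire = (3, 1)
L4 seek_light: active, suppressor → wire = (3, 1)
actuator = (3, 1)
last writer: layer 4 = seek_light

seek_light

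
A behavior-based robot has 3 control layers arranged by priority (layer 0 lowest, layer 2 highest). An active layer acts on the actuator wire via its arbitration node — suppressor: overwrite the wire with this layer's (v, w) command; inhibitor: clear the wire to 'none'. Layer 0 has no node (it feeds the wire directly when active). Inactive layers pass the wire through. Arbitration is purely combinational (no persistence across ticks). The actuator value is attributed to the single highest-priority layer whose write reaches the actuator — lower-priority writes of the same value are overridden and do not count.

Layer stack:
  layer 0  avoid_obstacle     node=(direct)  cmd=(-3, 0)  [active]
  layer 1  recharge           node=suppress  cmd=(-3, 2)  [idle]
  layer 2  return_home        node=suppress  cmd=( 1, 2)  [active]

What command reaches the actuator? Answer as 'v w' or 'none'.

1 2

layer 0 (avoid_obstacle) active — direct: (-3, 0)
layer 1 (recharge) idle — unchanged: (-3, 0)
layer 2 (return_home) active — suppresses: (1, 2)
→ actuator (1, 2)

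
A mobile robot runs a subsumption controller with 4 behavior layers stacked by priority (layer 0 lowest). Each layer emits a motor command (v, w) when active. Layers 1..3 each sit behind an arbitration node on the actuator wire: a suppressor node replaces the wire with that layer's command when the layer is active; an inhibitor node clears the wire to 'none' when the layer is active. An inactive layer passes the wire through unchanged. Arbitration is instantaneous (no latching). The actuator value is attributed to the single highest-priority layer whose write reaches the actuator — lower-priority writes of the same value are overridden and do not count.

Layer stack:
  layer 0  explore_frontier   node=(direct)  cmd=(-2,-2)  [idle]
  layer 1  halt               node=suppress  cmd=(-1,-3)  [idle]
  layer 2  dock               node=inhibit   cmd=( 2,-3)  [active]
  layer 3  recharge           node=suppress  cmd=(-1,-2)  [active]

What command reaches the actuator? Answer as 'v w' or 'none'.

layer 0 (explore_frontier) idle — none
layer 1 (halt) idle — unchanged: none
layer 2 (dock) active — inhibits: none
layer 3 (recharge) active — suppresses: (-1, -2)
→ actuator (-1, -2)

-1 -2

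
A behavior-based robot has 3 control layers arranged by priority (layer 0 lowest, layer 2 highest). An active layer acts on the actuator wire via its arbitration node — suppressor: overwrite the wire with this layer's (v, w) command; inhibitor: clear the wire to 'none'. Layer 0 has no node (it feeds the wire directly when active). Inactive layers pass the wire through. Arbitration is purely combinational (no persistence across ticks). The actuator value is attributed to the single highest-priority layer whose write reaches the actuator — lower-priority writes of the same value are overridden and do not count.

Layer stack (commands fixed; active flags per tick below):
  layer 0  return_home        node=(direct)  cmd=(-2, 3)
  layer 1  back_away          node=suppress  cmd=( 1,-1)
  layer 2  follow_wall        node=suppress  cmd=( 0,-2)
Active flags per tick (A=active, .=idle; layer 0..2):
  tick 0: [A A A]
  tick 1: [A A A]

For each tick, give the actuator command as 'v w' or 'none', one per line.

0 -2
0 -2

tick 0:
  layer 0 (return_home) active — direct: (-2, 3)
  layer 1 (back_away) active — suppresses: (1, -1)
  layer 2 (follow_wall) active — suppresses: (0, -2)
  → actuator (0, -2)
tick 1:
  layer 0 (return_home) active — direct: (-2, 3)
  layer 1 (back_away) active — suppresses: (1, -1)
  layer 2 (follow_wall) active — suppresses: (0, -2)
  → actuator (0, -2)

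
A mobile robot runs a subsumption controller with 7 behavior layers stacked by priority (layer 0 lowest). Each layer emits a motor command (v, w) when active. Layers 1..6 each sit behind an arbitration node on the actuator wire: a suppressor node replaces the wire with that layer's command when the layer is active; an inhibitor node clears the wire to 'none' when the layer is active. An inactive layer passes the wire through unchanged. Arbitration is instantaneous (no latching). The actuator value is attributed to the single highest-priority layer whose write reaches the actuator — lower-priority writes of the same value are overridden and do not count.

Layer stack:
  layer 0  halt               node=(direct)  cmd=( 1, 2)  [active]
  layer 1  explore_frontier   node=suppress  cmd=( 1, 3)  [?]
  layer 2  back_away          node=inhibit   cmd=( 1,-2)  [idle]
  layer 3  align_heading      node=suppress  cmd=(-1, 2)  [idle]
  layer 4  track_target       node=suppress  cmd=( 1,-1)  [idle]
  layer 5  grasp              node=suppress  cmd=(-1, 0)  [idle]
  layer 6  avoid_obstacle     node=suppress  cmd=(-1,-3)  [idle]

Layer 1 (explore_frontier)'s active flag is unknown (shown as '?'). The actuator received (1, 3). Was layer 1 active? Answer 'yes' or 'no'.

If layer 1 is active=yes:
  actuator would be (1, 3)
If layer 1 is active=no:
  actuator would be (1, 2)
Observed (1, 3), so layer 1 was active.

yes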